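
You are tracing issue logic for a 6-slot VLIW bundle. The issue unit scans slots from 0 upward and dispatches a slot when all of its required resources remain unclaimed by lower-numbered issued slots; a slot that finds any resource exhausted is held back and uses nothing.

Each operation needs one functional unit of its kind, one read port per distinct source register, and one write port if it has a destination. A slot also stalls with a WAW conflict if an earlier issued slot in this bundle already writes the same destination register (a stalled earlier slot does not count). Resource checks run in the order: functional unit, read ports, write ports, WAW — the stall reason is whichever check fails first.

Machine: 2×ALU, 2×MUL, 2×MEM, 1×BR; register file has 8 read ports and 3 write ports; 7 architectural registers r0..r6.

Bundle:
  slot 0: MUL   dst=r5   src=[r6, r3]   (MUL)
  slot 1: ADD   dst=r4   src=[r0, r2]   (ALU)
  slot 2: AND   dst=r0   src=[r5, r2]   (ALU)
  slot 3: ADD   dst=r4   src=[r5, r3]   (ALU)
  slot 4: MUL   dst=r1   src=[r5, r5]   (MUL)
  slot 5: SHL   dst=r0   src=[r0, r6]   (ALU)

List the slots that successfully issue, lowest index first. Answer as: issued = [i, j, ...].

issued = [0, 1, 2]

slot 0 (MUL): ISSUE — free A2,Mu1,Ld2,B1 rp6 wp2
slot 1 (ALU): ISSUE — free A1,Mu1,Ld2,B1 rp4 wp1
slot 2 (ALU): ISSUE — free A0,Mu1,Ld2,B1 rp2 wp0
slot 3 (ALU): stall FU — free A0,Mu1,Ld2,B1 rp2 wp0
slot 4 (MUL): stall WR_PORT — free A0,Mu1,Ld2,B1 rp2 wp0
slot 5 (ALU): stall FU — free A0,Mu1,Ld2,B1 rp2 wp0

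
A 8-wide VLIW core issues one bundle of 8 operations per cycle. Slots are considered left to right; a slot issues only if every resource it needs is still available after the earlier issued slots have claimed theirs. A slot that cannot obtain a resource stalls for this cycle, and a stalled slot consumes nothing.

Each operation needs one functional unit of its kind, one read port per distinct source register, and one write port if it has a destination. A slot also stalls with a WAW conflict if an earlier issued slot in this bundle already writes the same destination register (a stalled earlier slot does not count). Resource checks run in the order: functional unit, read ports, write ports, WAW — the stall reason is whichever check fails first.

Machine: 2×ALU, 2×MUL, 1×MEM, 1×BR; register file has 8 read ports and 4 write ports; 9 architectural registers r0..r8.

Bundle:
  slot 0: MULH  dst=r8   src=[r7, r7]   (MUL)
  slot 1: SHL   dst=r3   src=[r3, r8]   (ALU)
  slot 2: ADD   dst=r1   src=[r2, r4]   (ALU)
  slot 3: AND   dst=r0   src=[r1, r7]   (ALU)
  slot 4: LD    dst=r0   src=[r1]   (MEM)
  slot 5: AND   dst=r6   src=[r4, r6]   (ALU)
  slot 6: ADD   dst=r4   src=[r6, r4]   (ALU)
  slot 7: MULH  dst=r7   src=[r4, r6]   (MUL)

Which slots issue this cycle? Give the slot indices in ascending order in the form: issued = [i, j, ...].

slot 0 (MUL): ISSUE — free A2,Mu1,Ld1,B1 rp7 wp3
slot 1 (ALU): ISSUE — free A1,Mu1,Ld1,B1 rp5 wp2
slot 2 (ALU): ISSUE — free A0,Mu1,Ld1,B1 rp3 wp1
slot 3 (ALU): stall FU — free A0,Mu1,Ld1,B1 rp3 wp1
slot 4 (MEM): ISSUE — free A0,Mu1,Ld0,B1 rp2 wp0
slot 5 (ALU): stall FU — free A0,Mu1,Ld0,B1 rp2 wp0
slot 6 (ALU): stall FU — free A0,Mu1,Ld0,B1 rp2 wp0
slot 7 (MUL): stall WR_PORT — free A0,Mu1,Ld0,B1 rp2 wp0

issued = [0, 1, 2, 4]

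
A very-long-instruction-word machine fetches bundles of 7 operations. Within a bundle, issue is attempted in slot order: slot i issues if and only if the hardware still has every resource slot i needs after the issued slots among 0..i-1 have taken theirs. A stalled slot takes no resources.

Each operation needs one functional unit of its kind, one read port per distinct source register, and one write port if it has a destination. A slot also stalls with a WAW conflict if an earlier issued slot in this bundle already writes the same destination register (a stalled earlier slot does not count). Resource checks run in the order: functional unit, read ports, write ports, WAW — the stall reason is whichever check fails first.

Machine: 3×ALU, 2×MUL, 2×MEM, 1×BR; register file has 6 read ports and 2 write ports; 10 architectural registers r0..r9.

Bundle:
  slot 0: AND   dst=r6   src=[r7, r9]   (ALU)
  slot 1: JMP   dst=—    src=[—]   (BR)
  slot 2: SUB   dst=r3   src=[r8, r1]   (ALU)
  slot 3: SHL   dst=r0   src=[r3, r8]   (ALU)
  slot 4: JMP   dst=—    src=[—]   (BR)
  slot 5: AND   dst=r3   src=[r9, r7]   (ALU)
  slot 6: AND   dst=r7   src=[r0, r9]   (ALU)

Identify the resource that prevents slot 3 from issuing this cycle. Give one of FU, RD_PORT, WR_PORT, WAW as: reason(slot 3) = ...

slot 0 (ALU): ISSUE — free A2,Mu2,Ld2,B1 rp4 wp1
slot 1 (BR): ISSUE — free A2,Mu2,Ld2,B0 rp4 wp1
slot 2 (ALU): ISSUE — free A1,Mu2,Ld2,B0 rp2 wp0
slot 3 (ALU): stall WR_PORT — free A1,Mu2,Ld2,B0 rp2 wp0
slot 4 (BR): stall FU — free A1,Mu2,Ld2,B0 rp2 wp0
slot 5 (ALU): stall WR_PORT — free A1,Mu2,Ld2,B0 rp2 wp0
slot 6 (ALU): stall WR_PORT — free A1,Mu2,Ld2,B0 rp2 wp0

reason(slot 3) = WR_PORT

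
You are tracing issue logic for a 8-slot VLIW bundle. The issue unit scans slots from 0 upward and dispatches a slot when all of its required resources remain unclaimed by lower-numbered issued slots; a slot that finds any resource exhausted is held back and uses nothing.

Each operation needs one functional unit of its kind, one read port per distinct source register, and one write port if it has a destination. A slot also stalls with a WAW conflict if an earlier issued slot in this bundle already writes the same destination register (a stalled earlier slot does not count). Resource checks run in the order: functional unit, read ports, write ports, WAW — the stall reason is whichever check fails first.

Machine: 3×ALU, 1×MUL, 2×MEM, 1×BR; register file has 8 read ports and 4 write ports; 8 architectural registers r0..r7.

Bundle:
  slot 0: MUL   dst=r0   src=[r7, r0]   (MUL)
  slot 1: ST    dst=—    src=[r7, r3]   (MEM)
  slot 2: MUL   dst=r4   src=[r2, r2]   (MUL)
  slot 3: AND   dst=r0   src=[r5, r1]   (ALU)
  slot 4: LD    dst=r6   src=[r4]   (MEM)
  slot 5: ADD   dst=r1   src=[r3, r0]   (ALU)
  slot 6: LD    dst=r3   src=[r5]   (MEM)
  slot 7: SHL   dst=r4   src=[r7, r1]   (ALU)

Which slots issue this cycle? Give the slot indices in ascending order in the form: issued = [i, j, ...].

issued = [0, 1, 4, 5]

[0] MUL needs rd=2 wr=1: ok; after: ALU=3 MUL=0 MEM=2 BR=1, R=6, W=3
[1] MEM needs rd=2 wr=0: ok; after: ALU=3 MUL=0 MEM=1 BR=1, R=4, W=3
[2] MUL needs rd=1 wr=1: FU; after: ALU=3 MUL=0 MEM=1 BR=1, R=4, W=3
[3] ALU needs rd=2 wr=1: WAW; after: ALU=3 MUL=0 MEM=1 BR=1, R=4, W=3
[4] MEM needs rd=1 wr=1: ok; after: ALU=3 MUL=0 MEM=0 BR=1, R=3, W=2
[5] ALU needs rd=2 wr=1: ok; after: ALU=2 MUL=0 MEM=0 BR=1, R=1, W=1
[6] MEM needs rd=1 wr=1: FU; after: ALU=2 MUL=0 MEM=0 BR=1, R=1, W=1
[7] ALU needs rd=2 wr=1: RD_PORT; after: ALU=2 MUL=0 MEM=0 BR=1, R=1, W=1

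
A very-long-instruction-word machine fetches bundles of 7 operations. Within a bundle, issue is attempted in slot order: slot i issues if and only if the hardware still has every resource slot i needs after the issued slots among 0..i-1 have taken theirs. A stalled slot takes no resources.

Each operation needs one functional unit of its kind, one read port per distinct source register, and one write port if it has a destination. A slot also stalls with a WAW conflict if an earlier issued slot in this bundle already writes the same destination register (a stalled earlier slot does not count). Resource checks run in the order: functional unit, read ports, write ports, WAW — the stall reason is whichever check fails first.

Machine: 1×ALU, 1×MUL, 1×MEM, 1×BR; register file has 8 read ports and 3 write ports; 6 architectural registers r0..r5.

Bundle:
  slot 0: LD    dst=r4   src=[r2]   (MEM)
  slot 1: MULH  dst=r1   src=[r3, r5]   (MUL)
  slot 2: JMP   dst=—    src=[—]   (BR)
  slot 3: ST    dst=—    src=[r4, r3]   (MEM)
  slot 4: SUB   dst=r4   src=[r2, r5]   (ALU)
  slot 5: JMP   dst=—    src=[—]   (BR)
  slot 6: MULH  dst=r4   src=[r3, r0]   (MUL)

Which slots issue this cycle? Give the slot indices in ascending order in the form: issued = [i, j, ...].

issued = [0, 1, 2]

  0. MEM→r4 ⇒ go  {1A/1Mu/0Ld/1B | 7r 2w}
  1. MUL→r1 ⇒ go  {1A/0Mu/0Ld/1B | 5r 1w}
  2. BR ⇒ go  {1A/0Mu/0Ld/0B | 5r 1w}
  3. MEM ⇒ no(FU)  {1A/0Mu/0Ld/0B | 5r 1w}
  4. ALU→r4 ⇒ no(WAW)  {1A/0Mu/0Ld/0B | 5r 1w}
  5. BR ⇒ no(FU)  {1A/0Mu/0Ld/0B | 5r 1w}
  6. MUL→r4 ⇒ no(FU)  {1A/0Mu/0Ld/0B | 5r 1w}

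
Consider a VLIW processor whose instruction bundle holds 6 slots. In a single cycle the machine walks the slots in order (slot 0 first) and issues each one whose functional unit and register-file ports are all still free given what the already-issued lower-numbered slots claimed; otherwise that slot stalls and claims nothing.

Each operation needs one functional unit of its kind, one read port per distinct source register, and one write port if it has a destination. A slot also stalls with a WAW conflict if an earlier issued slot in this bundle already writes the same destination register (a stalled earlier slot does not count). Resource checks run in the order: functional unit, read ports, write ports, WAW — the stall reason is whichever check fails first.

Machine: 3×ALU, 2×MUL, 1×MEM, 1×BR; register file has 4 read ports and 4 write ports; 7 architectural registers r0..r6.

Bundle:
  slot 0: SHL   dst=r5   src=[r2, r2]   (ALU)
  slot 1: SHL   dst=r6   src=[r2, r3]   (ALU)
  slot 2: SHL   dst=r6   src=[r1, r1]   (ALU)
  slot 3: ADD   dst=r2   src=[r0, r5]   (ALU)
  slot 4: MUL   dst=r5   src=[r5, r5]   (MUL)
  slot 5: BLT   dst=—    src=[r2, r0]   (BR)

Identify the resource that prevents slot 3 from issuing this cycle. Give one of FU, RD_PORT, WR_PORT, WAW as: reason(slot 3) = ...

  0. ALU→r5 ⇒ go  {2A/2Mu/1Ld/1B | 3r 3w}
  1. ALU→r6 ⇒ go  {1A/2Mu/1Ld/1B | 1r 2w}
  2. ALU→r6 ⇒ no(WAW)  {1A/2Mu/1Ld/1B | 1r 2w}
  3. ALU→r2 ⇒ no(RD_PORT)  {1A/2Mu/1Ld/1B | 1r 2w}
  4. MUL→r5 ⇒ no(WAW)  {1A/2Mu/1Ld/1B | 1r 2w}
  5. BR ⇒ no(RD_PORT)  {1A/2Mu/1Ld/1B | 1r 2w}

reason(slot 3) = RD_PORT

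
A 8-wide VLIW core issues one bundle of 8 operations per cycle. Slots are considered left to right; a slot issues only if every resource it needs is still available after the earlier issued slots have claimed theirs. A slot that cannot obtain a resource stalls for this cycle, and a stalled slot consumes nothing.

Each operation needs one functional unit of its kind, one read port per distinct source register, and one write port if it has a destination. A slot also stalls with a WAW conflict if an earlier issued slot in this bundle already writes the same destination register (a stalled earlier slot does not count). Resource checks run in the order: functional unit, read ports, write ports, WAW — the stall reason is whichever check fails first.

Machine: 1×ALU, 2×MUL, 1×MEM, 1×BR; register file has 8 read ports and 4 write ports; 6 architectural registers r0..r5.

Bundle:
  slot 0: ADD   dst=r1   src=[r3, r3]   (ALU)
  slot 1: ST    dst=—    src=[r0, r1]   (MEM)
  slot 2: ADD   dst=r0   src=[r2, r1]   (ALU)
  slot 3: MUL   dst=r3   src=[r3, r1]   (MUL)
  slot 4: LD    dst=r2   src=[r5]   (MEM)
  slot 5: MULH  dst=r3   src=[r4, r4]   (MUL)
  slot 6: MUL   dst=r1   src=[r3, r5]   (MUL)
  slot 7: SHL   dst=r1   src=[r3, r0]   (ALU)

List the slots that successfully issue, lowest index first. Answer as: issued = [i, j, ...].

slot 0 (ALU): ISSUE — free A0,Mu2,Ld1,B1 rp7 wp3
slot 1 (MEM): ISSUE — free A0,Mu2,Ld0,B1 rp5 wp3
slot 2 (ALU): stall FU — free A0,Mu2,Ld0,B1 rp5 wp3
slot 3 (MUL): ISSUE — free A0,Mu1,Ld0,B1 rp3 wp2
slot 4 (MEM): stall FU — free A0,Mu1,Ld0,B1 rp3 wp2
slot 5 (MUL): stall WAW — free A0,Mu1,Ld0,B1 rp3 wp2
slot 6 (MUL): stall WAW — free A0,Mu1,Ld0,B1 rp3 wp2
slot 7 (ALU): stall FU — free A0,Mu1,Ld0,B1 rp3 wp2

issued = [0, 1, 3]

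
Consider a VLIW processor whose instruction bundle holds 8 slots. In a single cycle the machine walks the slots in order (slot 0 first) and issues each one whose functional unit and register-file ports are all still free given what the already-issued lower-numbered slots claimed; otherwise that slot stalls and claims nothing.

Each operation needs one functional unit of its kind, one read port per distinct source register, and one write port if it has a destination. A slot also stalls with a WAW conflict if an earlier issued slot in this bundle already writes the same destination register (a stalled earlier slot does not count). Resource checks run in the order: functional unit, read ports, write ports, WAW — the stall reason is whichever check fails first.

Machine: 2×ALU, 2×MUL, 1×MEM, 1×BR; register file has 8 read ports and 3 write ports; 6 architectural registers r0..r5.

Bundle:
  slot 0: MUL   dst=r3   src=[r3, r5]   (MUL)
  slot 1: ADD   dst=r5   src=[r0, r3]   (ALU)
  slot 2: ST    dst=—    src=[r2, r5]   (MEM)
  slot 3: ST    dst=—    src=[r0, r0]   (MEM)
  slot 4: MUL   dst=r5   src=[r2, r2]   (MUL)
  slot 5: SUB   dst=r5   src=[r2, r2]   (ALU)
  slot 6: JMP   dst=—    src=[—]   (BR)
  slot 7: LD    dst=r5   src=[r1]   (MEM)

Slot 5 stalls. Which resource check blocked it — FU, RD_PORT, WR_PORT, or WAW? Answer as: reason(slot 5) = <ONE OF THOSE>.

slot 0 (MUL): ISSUE — free A2,Mu1,Ld1,B1 rp6 wp2
slot 1 (ALU): ISSUE — free A1,Mu1,Ld1,B1 rp4 wp1
slot 2 (MEM): ISSUE — free A1,Mu1,Ld0,B1 rp2 wp1
slot 3 (MEM): stall FU — free A1,Mu1,Ld0,B1 rp2 wp1
slot 4 (MUL): stall WAW — free A1,Mu1,Ld0,B1 rp2 wp1
slot 5 (ALU): stall WAW — free A1,Mu1,Ld0,B1 rp2 wp1
slot 6 (BR): ISSUE — free A1,Mu1,Ld0,B0 rp2 wp1
slot 7 (MEM): stall FU — free A1,Mu1,Ld0,B0 rp2 wp1

reason(slot 5) = WAW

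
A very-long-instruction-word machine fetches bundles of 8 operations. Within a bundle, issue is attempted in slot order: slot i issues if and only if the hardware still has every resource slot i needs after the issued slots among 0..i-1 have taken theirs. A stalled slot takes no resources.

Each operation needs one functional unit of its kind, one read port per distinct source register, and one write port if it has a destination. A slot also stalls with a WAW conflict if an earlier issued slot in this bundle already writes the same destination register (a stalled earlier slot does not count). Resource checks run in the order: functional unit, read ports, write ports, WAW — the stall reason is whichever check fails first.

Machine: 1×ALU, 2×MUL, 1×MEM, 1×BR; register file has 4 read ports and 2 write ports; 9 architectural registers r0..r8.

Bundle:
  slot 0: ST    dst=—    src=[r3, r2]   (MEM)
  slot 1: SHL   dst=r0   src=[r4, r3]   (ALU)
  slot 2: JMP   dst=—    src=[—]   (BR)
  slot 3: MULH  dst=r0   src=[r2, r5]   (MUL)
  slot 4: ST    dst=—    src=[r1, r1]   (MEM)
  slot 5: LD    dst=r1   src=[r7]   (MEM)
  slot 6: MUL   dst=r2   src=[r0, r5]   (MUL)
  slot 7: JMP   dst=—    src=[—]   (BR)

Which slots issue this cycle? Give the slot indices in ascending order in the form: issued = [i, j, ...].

#0 MEM src=r3,r2 dispatched  <A:1 Mu:2 Ld:0 B:1 rd:2 wr:2>
#1 ALU src=r4,r3 dispatched  <A:0 Mu:2 Ld:0 B:1 rd:0 wr:1>
#2 BR src=- dispatched  <A:0 Mu:2 Ld:0 B:0 rd:0 wr:1>
#3 MUL src=r2,r5 held:RD_PORT  <A:0 Mu:2 Ld:0 B:0 rd:0 wr:1>
#4 MEM src=r1,r1 held:FU  <A:0 Mu:2 Ld:0 B:0 rd:0 wr:1>
#5 MEM src=r7 held:FU  <A:0 Mu:2 Ld:0 B:0 rd:0 wr:1>
#6 MUL src=r0,r5 held:RD_PORT  <A:0 Mu:2 Ld:0 B:0 rd:0 wr:1>
#7 BR src=- held:FU  <A:0 Mu:2 Ld:0 B:0 rd:0 wr:1>

issued = [0, 1, 2]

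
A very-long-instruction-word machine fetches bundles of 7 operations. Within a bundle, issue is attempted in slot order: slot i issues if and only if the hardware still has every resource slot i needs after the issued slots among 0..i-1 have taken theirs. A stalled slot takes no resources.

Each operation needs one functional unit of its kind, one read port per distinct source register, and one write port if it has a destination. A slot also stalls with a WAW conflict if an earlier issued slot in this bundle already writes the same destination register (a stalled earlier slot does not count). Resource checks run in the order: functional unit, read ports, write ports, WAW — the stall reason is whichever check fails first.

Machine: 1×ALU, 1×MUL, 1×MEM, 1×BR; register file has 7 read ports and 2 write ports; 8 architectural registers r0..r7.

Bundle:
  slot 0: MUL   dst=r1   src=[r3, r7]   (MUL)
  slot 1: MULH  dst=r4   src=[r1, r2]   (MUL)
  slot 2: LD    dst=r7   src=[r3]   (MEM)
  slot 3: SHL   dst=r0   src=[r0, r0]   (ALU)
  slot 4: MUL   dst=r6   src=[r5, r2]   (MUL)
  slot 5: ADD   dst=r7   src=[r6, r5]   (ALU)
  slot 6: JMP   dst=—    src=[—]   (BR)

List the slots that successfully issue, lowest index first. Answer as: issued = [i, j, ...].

issued = [0, 2, 6]

#0 MUL src=r3,r7 dispatched  <A:1 Mu:0 Ld:1 B:1 rd:5 wr:1>
#1 MUL src=r1,r2 held:FU  <A:1 Mu:0 Ld:1 B:1 rd:5 wr:1>
#2 MEM src=r3 dispatched  <A:1 Mu:0 Ld:0 B:1 rd:4 wr:0>
#3 ALU src=r0,r0 held:WR_PORT  <A:1 Mu:0 Ld:0 B:1 rd:4 wr:0>
#4 MUL src=r5,r2 held:FU  <A:1 Mu:0 Ld:0 B:1 rd:4 wr:0>
#5 ALU src=r6,r5 held:WR_PORT  <A:1 Mu:0 Ld:0 B:1 rd:4 wr:0>
#6 BR src=- dispatched  <A:1 Mu:0 Ld:0 B:0 rd:4 wr:0>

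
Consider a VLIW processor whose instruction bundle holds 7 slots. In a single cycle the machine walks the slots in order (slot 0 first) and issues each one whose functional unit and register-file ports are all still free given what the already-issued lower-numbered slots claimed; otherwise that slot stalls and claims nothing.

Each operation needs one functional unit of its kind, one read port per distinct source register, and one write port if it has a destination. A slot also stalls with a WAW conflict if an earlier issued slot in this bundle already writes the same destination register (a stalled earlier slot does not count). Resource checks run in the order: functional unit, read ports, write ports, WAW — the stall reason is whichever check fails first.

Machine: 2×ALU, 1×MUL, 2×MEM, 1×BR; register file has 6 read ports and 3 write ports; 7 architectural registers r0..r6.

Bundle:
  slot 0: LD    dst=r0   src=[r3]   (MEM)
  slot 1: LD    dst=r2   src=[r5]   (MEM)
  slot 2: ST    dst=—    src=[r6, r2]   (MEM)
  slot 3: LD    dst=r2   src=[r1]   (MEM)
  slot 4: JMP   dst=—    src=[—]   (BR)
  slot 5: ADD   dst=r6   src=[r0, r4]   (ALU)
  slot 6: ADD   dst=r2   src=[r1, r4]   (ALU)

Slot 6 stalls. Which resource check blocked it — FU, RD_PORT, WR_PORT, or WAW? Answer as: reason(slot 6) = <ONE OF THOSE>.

reason(slot 6) = WR_PORT

[0] MEM needs rd=1 wr=1: ok; after: ALU=2 MUL=1 MEM=1 BR=1, R=5, W=2
[1] MEM needs rd=1 wr=1: ok; after: ALU=2 MUL=1 MEM=0 BR=1, R=4, W=1
[2] MEM needs rd=2 wr=0: FU; after: ALU=2 MUL=1 MEM=0 BR=1, R=4, W=1
[3] MEM needs rd=1 wr=1: FU; after: ALU=2 MUL=1 MEM=0 BR=1, R=4, W=1
[4] BR needs rd=0 wr=0: ok; after: ALU=2 MUL=1 MEM=0 BR=0, R=4, W=1
[5] ALU needs rd=2 wr=1: ok; after: ALU=1 MUL=1 MEM=0 BR=0, R=2, W=0
[6] ALU needs rd=2 wr=1: WR_PORT; after: ALU=1 MUL=1 MEM=0 BR=0, R=2, W=0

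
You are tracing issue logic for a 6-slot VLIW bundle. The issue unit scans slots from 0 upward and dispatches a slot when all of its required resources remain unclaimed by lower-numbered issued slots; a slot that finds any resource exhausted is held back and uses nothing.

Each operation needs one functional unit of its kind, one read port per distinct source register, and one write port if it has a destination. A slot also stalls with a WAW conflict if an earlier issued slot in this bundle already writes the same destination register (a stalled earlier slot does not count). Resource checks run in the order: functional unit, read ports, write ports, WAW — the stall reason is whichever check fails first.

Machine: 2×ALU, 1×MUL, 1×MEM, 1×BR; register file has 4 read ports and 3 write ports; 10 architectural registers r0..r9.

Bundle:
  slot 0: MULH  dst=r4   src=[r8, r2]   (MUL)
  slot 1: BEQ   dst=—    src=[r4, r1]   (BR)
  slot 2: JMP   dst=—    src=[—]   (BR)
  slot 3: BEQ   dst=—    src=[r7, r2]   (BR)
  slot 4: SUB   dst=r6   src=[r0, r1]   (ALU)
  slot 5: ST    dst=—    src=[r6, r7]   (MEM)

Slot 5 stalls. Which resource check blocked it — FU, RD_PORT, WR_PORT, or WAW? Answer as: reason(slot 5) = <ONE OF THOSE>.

#0 MUL src=r8,r2 dispatched  <A:2 Mu:0 Ld:1 B:1 rd:2 wr:2>
#1 BR src=r4,r1 dispatched  <A:2 Mu:0 Ld:1 B:0 rd:0 wr:2>
#2 BR src=- held:FU  <A:2 Mu:0 Ld:1 B:0 rd:0 wr:2>
#3 BR src=r7,r2 held:FU  <A:2 Mu:0 Ld:1 B:0 rd:0 wr:2>
#4 ALU src=r0,r1 held:RD_PORT  <A:2 Mu:0 Ld:1 B:0 rd:0 wr:2>
#5 MEM src=r6,r7 held:RD_PORT  <A:2 Mu:0 Ld:1 B:0 rd:0 wr:2>

reason(slot 5) = RD_PORT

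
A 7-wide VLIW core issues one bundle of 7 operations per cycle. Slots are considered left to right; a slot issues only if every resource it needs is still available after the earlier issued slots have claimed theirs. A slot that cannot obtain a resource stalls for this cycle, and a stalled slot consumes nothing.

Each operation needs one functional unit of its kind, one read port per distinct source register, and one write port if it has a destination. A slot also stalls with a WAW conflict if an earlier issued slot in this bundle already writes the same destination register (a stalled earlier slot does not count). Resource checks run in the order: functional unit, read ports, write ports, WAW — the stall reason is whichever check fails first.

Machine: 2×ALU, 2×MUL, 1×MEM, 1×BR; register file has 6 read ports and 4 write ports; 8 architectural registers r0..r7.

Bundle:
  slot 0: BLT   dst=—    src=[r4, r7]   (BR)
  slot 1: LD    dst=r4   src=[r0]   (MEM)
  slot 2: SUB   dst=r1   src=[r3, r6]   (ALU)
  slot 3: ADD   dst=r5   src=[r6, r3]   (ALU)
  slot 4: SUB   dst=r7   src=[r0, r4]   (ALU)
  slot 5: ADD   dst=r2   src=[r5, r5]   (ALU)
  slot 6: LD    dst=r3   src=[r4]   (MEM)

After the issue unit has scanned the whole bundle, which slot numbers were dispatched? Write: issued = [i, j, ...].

[0] BR needs rd=2 wr=0: ok; after: ALU=2 MUL=2 MEM=1 BR=0, R=4, W=4
[1] MEM needs rd=1 wr=1: ok; after: ALU=2 MUL=2 MEM=0 BR=0, R=3, W=3
[2] ALU needs rd=2 wr=1: ok; after: ALU=1 MUL=2 MEM=0 BR=0, R=1, W=2
[3] ALU needs rd=2 wr=1: RD_PORT; after: ALU=1 MUL=2 MEM=0 BR=0, R=1, W=2
[4] ALU needs rd=2 wr=1: RD_PORT; after: ALU=1 MUL=2 MEM=0 BR=0, R=1, W=2
[5] ALU needs rd=1 wr=1: ok; after: ALU=0 MUL=2 MEM=0 BR=0, R=0, W=1
[6] MEM needs rd=1 wr=1: FU; after: ALU=0 MUL=2 MEM=0 BR=0, R=0, W=1

issued = [0, 1, 2, 5]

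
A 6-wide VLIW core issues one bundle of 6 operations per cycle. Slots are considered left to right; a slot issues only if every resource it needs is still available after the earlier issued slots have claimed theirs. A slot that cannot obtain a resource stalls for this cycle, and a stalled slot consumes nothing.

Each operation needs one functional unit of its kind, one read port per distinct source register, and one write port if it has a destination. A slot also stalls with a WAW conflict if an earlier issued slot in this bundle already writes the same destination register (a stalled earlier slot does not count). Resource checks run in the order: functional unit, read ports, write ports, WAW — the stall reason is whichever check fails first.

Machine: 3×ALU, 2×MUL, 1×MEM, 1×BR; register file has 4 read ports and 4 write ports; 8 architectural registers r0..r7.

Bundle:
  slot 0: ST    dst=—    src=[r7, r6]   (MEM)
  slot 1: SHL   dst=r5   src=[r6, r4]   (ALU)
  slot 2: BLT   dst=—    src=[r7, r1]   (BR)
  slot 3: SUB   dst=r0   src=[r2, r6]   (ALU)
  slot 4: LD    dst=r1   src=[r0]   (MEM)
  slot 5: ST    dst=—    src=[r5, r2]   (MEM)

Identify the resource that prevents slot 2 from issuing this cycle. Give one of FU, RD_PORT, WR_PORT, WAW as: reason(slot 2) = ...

reason(slot 2) = RD_PORT

  0. MEM ⇒ go  {3A/2Mu/0Ld/1B | 2r 4w}
  1. ALU→r5 ⇒ go  {2A/2Mu/0Ld/1B | 0r 3w}
  2. BR ⇒ no(RD_PORT)  {2A/2Mu/0Ld/1B | 0r 3w}
  3. ALU→r0 ⇒ no(RD_PORT)  {2A/2Mu/0Ld/1B | 0r 3w}
  4. MEM→r1 ⇒ no(FU)  {2A/2Mu/0Ld/1B | 0r 3w}
  5. MEM ⇒ no(FU)  {2A/2Mu/0Ld/1B | 0r 3w}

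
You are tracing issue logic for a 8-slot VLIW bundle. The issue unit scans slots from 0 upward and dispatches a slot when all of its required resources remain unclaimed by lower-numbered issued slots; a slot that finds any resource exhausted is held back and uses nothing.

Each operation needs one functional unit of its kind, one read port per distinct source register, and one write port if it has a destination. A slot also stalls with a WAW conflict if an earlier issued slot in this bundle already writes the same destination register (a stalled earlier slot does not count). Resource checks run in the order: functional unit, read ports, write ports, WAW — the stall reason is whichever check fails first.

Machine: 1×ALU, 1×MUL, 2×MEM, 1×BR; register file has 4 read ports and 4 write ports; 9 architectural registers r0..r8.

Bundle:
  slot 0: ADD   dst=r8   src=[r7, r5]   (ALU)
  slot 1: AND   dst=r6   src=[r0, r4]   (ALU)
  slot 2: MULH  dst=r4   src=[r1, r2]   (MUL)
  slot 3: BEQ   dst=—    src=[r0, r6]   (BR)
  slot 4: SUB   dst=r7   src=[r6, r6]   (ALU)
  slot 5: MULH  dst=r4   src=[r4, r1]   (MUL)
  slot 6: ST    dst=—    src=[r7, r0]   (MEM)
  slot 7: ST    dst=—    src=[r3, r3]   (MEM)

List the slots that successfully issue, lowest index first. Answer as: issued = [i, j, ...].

slot 0 (ALU): ISSUE — free A0,Mu1,Ld2,B1 rp2 wp3
slot 1 (ALU): stall FU — free A0,Mu1,Ld2,B1 rp2 wp3
slot 2 (MUL): ISSUE — free A0,Mu0,Ld2,B1 rp0 wp2
slot 3 (BR): stall RD_PORT — free A0,Mu0,Ld2,B1 rp0 wp2
slot 4 (ALU): stall FU — free A0,Mu0,Ld2,B1 rp0 wp2
slot 5 (MUL): stall FU — free A0,Mu0,Ld2,B1 rp0 wp2
slot 6 (MEM): stall RD_PORT — free A0,Mu0,Ld2,B1 rp0 wp2
slot 7 (MEM): stall RD_PORT — free A0,Mu0,Ld2,B1 rp0 wp2

issued = [0, 2]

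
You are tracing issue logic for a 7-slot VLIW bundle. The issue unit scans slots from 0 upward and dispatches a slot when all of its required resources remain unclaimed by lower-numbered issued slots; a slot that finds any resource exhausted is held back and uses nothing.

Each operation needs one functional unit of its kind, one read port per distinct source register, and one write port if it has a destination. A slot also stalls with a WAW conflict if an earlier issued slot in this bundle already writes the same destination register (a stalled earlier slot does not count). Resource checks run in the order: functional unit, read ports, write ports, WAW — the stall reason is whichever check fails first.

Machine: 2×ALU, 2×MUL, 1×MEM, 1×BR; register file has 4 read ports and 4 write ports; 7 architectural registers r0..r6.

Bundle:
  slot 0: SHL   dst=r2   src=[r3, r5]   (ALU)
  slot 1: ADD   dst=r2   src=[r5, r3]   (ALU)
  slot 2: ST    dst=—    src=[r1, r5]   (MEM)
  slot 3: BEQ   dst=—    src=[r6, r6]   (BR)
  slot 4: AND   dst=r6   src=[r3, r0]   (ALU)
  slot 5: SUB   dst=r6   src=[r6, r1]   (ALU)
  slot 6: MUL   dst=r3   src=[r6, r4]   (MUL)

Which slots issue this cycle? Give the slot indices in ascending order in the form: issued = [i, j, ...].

issued = [0, 2]

slot 0 (ALU): ISSUE — free A1,Mu2,Ld1,B1 rp2 wp3
slot 1 (ALU): stall WAW — free A1,Mu2,Ld1,B1 rp2 wp3
slot 2 (MEM): ISSUE — free A1,Mu2,Ld0,B1 rp0 wp3
slot 3 (BR): stall RD_PORT — free A1,Mu2,Ld0,B1 rp0 wp3
slot 4 (ALU): stall RD_PORT — free A1,Mu2,Ld0,B1 rp0 wp3
slot 5 (ALU): stall RD_PORT — free A1,Mu2,Ld0,B1 rp0 wp3
slot 6 (MUL): stall RD_PORT — free A1,Mu2,Ld0,B1 rp0 wp3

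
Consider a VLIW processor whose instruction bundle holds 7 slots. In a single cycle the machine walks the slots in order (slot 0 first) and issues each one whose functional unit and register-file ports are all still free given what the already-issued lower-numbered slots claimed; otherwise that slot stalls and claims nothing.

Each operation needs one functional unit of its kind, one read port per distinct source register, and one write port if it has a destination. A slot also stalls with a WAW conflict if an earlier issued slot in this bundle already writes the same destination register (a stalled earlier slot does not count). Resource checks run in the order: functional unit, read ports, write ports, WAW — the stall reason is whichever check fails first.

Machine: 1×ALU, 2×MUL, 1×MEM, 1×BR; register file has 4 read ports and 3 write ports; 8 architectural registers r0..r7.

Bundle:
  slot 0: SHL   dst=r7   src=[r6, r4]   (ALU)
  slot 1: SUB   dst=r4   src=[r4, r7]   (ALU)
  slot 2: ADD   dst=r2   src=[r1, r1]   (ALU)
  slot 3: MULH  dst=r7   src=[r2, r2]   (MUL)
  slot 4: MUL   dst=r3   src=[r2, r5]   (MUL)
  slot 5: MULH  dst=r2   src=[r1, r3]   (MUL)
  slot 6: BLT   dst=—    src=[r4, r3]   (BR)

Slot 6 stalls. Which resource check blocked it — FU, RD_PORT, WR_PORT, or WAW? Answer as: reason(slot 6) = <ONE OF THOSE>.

#0 ALU src=r6,r4 dispatched  <A:0 Mu:2 Ld:1 B:1 rd:2 wr:2>
#1 ALU src=r4,r7 held:FU  <A:0 Mu:2 Ld:1 B:1 rd:2 wr:2>
#2 ALU src=r1,r1 held:FU  <A:0 Mu:2 Ld:1 B:1 rd:2 wr:2>
#3 MUL src=r2,r2 held:WAW  <A:0 Mu:2 Ld:1 B:1 rd:2 wr:2>
#4 MUL src=r2,r5 dispatched  <A:0 Mu:1 Ld:1 B:1 rd:0 wr:1>
#5 MUL src=r1,r3 held:RD_PORT  <A:0 Mu:1 Ld:1 B:1 rd:0 wr:1>
#6 BR src=r4,r3 held:RD_PORT  <A:0 Mu:1 Ld:1 B:1 rd:0 wr:1>

reason(slot 6) = RD_PORT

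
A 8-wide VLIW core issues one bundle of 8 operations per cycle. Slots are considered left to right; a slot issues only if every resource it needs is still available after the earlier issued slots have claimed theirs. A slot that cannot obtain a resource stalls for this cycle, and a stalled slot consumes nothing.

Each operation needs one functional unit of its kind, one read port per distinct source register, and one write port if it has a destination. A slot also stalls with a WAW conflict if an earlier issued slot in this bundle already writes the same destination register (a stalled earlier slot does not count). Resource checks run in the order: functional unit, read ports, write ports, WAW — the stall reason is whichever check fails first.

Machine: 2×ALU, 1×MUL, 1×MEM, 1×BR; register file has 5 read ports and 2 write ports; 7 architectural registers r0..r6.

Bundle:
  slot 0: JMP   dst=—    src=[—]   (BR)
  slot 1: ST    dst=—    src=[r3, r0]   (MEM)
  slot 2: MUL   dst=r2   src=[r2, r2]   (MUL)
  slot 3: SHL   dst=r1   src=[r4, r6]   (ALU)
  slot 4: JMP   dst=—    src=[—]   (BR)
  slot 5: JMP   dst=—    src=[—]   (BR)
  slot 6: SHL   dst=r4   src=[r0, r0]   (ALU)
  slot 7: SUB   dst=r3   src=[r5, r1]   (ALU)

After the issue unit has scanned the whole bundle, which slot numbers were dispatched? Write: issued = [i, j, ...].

#0 BR src=- dispatched  <A:2 Mu:1 Ld:1 B:0 rd:5 wr:2>
#1 MEM src=r3,r0 dispatched  <A:2 Mu:1 Ld:0 B:0 rd:3 wr:2>
#2 MUL src=r2,r2 dispatched  <A:2 Mu:0 Ld:0 B:0 rd:2 wr:1>
#3 ALU src=r4,r6 dispatched  <A:1 Mu:0 Ld:0 B:0 rd:0 wr:0>
#4 BR src=- held:FU  <A:1 Mu:0 Ld:0 B:0 rd:0 wr:0>
#5 BR src=- held:FU  <A:1 Mu:0 Ld:0 B:0 rd:0 wr:0>
#6 ALU src=r0,r0 held:RD_PORT  <A:1 Mu:0 Ld:0 B:0 rd:0 wr:0>
#7 ALU src=r5,r1 held:RD_PORT  <A:1 Mu:0 Ld:0 B:0 rd:0 wr:0>

issued = [0, 1, 2, 3]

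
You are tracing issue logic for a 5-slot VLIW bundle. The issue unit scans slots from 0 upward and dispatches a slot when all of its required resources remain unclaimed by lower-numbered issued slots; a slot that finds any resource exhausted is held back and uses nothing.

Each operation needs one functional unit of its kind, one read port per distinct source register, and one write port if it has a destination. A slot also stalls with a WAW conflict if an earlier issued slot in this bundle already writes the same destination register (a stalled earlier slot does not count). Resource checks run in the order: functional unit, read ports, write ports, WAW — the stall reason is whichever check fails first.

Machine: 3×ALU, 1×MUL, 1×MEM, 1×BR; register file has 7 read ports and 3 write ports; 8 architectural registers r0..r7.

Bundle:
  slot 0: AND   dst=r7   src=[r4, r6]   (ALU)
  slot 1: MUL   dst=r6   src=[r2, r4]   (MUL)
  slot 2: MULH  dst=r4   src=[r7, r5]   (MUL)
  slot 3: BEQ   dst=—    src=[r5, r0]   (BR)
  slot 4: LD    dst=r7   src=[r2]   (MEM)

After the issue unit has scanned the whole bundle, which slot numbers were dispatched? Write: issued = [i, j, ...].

(0) want 1×ALU +2rd +1wr — yes → AL2|MU1|ME1|BR1|rd5|wr2
(1) want 1×MUL +2rd +1wr — yes → AL2|MU0|ME1|BR1|rd3|wr1
(2) want 1×MUL +2rd +1wr — FU → AL2|MU0|ME1|BR1|rd3|wr1
(3) want 1×BR +2rd +0wr — yes → AL2|MU0|ME1|BR0|rd1|wr1
(4) want 1×MEM +1rd +1wr — WAW → AL2|MU0|ME1|BR0|rd1|wr1

issued = [0, 1, 3]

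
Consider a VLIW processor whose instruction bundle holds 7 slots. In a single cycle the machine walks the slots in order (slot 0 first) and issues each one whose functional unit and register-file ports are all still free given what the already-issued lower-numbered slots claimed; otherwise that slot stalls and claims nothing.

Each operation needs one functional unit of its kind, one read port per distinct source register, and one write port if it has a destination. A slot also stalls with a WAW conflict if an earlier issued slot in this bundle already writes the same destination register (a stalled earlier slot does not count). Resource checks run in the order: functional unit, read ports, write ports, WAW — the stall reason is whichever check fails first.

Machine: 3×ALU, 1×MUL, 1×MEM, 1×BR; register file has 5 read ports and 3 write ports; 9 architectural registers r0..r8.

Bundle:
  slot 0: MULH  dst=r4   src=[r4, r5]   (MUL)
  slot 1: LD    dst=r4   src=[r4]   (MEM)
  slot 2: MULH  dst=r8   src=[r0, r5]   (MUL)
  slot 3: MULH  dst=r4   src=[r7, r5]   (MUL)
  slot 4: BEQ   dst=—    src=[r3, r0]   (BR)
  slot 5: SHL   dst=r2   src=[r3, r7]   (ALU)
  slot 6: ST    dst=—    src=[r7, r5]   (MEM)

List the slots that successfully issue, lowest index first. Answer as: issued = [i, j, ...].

  0. MUL→r4 ⇒ go  {3A/0Mu/1Ld/1B | 3r 2w}
  1. MEM→r4 ⇒ no(WAW)  {3A/0Mu/1Ld/1B | 3r 2w}
  2. MUL→r8 ⇒ no(FU)  {3A/0Mu/1Ld/1B | 3r 2w}
  3. MUL→r4 ⇒ no(FU)  {3A/0Mu/1Ld/1B | 3r 2w}
  4. BR ⇒ go  {3A/0Mu/1Ld/0B | 1r 2w}
  5. ALU→r2 ⇒ no(RD_PORT)  {3A/0Mu/1Ld/0B | 1r 2w}
  6. MEM ⇒ no(RD_PORT)  {3A/0Mu/1Ld/0B | 1r 2w}

issued = [0, 4]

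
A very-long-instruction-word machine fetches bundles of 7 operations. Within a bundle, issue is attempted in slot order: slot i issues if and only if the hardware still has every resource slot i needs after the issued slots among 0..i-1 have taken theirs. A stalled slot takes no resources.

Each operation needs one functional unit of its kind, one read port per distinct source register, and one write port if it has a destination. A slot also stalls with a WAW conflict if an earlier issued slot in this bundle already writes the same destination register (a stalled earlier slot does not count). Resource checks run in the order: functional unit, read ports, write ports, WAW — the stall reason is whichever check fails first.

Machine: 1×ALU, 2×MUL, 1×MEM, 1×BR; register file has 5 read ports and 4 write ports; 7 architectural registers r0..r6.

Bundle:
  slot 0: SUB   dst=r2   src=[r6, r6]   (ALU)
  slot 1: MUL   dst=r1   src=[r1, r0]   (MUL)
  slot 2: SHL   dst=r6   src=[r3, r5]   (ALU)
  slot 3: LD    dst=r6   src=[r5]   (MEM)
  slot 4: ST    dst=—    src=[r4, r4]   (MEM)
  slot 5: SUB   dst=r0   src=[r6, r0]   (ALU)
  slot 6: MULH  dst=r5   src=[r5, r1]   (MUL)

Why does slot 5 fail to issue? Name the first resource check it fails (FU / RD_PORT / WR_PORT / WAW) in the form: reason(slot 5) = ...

slot 0 (ALU): ISSUE — free A0,Mu2,Ld1,B1 rp4 wp3
slot 1 (MUL): ISSUE — free A0,Mu1,Ld1,B1 rp2 wp2
slot 2 (ALU): stall FU — free A0,Mu1,Ld1,B1 rp2 wp2
slot 3 (MEM): ISSUE — free A0,Mu1,Ld0,B1 rp1 wp1
slot 4 (MEM): stall FU — free A0,Mu1,Ld0,B1 rp1 wp1
slot 5 (ALU): stall FU — free A0,Mu1,Ld0,B1 rp1 wp1
slot 6 (MUL): stall RD_PORT — free A0,Mu1,Ld0,B1 rp1 wp1

reason(slot 5) = FU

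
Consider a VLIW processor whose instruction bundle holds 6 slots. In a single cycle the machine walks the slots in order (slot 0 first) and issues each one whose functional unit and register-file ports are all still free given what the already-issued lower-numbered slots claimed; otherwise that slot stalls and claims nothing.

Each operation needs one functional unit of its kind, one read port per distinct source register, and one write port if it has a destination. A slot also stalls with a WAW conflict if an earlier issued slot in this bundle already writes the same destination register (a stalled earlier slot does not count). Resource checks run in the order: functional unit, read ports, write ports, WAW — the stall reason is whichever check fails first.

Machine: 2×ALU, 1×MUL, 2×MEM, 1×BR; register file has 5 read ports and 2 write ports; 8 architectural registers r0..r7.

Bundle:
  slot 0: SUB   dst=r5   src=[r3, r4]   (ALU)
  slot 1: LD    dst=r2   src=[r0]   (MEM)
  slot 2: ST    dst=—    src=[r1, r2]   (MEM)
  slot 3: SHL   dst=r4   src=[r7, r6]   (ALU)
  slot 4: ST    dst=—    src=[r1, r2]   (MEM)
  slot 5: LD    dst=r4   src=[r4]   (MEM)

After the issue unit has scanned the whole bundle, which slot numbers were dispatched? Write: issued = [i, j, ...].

#0 ALU src=r3,r4 dispatched  <A:1 Mu:1 Ld:2 B:1 rd:3 wr:1>
#1 MEM src=r0 dispatched  <A:1 Mu:1 Ld:1 B:1 rd:2 wr:0>
#2 MEM src=r1,r2 dispatched  <A:1 Mu:1 Ld:0 B:1 rd:0 wr:0>
#3 ALU src=r7,r6 held:RD_PORT  <A:1 Mu:1 Ld:0 B:1 rd:0 wr:0>
#4 MEM src=r1,r2 held:FU  <A:1 Mu:1 Ld:0 B:1 rd:0 wr:0>
#5 MEM src=r4 held:FU  <A:1 Mu:1 Ld:0 B:1 rd:0 wr:0>

issued = [0, 1, 2]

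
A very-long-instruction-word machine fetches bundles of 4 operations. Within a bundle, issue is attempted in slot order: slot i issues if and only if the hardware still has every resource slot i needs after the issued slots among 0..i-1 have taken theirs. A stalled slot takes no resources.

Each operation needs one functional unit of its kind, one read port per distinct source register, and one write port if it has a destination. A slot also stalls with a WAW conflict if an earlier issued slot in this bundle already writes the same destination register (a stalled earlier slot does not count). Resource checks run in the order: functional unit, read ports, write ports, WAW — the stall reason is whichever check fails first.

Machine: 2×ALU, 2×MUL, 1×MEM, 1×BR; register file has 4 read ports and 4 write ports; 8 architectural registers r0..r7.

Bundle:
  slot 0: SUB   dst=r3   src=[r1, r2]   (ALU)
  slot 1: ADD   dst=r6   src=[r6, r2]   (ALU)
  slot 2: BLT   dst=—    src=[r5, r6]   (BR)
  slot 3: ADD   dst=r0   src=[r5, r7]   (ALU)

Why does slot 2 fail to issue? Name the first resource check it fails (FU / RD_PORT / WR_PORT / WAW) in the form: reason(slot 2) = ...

(0) want 1×ALU +2rd +1wr — yes → AL1|MU2|ME1|BR1|rd2|wr3
(1) want 1×ALU +2rd +1wr — yes → AL0|MU2|ME1|BR1|rd0|wr2
(2) want 1×BR +2rd +0wr — RD_PORT → AL0|MU2|ME1|BR1|rd0|wr2
(3) want 1×ALU +2rd +1wr — FU → AL0|MU2|ME1|BR1|rd0|wr2

reason(slot 2) = RD_PORT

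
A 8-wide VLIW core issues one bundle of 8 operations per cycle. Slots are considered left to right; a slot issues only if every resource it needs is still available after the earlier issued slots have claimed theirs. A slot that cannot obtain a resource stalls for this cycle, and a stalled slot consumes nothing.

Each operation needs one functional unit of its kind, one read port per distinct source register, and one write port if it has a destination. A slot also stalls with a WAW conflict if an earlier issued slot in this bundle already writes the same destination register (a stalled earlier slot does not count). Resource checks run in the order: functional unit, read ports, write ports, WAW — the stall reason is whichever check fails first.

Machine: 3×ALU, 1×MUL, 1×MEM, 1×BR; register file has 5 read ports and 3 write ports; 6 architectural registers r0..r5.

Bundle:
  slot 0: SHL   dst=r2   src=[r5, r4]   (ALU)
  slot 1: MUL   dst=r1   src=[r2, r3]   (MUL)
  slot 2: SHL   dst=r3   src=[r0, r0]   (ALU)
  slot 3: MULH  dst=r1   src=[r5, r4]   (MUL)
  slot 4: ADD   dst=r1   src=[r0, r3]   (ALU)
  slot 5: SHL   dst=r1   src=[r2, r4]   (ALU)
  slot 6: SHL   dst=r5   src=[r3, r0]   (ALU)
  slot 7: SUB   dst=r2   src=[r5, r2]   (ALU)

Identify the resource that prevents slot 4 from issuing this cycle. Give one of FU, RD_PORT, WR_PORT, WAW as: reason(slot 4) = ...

reason(slot 4) = RD_PORT

slot 0 (ALU): ISSUE — free A2,Mu1,Ld1,B1 rp3 wp2
slot 1 (MUL): ISSUE — free A2,Mu0,Ld1,B1 rp1 wp1
slot 2 (ALU): ISSUE — free A1,Mu0,Ld1,B1 rp0 wp0
slot 3 (MUL): stall FU — free A1,Mu0,Ld1,B1 rp0 wp0
slot 4 (ALU): stall RD_PORT — free A1,Mu0,Ld1,B1 rp0 wp0
slot 5 (ALU): stall RD_PORT — free A1,Mu0,Ld1,B1 rp0 wp0
slot 6 (ALU): stall RD_PORT — free A1,Mu0,Ld1,B1 rp0 wp0
slot 7 (ALU): stall RD_PORT — free A1,Mu0,Ld1,B1 rp0 wp0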